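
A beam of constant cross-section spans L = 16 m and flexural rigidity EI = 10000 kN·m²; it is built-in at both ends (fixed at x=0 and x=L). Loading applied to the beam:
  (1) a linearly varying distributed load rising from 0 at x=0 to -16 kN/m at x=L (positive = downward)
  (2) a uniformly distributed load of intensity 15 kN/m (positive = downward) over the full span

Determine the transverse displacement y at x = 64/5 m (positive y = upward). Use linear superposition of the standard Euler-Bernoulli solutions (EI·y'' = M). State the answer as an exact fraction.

y(64/5) = -1236992/29296875 m

Load 1 — triangular load w₀=-16 kN/m (0→w₀ over full span):
  y_1 = -w₀x²(L-x)²(x+2L)/(120LEI) = -(-16)·(64/5)²·(16-(64/5))²·((64/5)+2·16)/(120·16·10000) = 1835008/29296875 m
Load 2 — uniform load w=15 kN/m over full span:
  y_2 = -wx²(L-x)²/(24EI) = -15·(64/5)²·(16-(64/5))²/(24·10000) = -8192/78125 m
Superposition: y = Σ y_i = -1236992/29296875 m ≈ -0.042223 m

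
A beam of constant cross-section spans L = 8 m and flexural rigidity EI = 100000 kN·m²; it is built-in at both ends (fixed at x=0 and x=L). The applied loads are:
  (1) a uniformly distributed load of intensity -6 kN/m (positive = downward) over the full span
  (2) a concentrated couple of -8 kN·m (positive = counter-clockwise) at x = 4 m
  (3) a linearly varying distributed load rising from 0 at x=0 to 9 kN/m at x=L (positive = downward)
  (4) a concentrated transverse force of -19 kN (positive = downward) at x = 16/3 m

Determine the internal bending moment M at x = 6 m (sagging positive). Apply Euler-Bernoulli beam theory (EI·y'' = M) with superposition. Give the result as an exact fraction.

M(6) = -953/270 kN·m

Load 1 — uniform load w=-6 kN/m over full span:
  M_1 = wLx/2 - wL²/12 - wx²/2 = (-6)·8·6/2 - (-6)·8²/12 - (-6)·6²/2 = -4 kN·m
Load 2 — applied couple M₀=-8 kN·m at a=4 m (b=L-a=4):
  M_2 = R_Ax - M_A - M₀  [x>a] with R_A=-3/2, M_A=-2 = (-3/2)·6 - (-2) - (-8) = 1 kN·m
Load 3 — triangular load w₀=9 kN/m (0→w₀ over full span):
  M_3 = 3w₀Lx/20 - w₀L²/30 - w₀x³/(6L) = 3·9·8·6/20 - 9·8²/30 - 9·6³/(6·8) = 51/10 kN·m
Load 4 — point force P=-19 kN at a=16/3 m (b=L-a=8/3):
  M_4 = Pa²(a+3b)(L-x)/L³ - Pa²b/L²  [x>a] = (-19)·(16/3)²·((16/3)+3·(8/3))·(8-6)/8³ - (-19)·(16/3)²·(8/3)/8² = -152/27 kN·m
Superposition: M = Σ M_i = -953/270 kN·m ≈ -3.529630 kN·m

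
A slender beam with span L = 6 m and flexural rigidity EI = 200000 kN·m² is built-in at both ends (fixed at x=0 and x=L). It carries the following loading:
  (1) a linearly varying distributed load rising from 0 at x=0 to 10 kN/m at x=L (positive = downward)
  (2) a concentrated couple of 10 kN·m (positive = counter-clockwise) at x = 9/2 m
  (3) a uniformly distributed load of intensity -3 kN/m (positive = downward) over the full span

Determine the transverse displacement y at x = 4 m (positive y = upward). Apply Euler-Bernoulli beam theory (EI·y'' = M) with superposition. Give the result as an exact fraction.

Load 1 — triangular load w₀=10 kN/m (0→w₀ over full span):
  y_1 = -w₀x²(L-x)²(x+2L)/(120LEI) = -10·4²·(6-4)²·(4+2·6)/(120·6·200000) = -2/28125 m
Load 2 — applied couple M₀=10 kN·m at a=9/2 m (b=L-a=3/2):
  y_2 = (R_Ax³/6 - M_Ax²/2)/EI  [x≤a] with R_A=15/8, M_A=25/8 = ((15/8)·4³/6 - (25/8)·4²/2)/200000 = -1/40000 m
Load 3 — uniform load w=-3 kN/m over full span:
  y_3 = -wx²(L-x)²/(24EI) = -(-3)·4²·(6-4)²/(24·200000) = 1/25000 m
Superposition: y = Σ y_i = -101/1800000 m ≈ -0.000056 m

y(4) = -101/1800000 m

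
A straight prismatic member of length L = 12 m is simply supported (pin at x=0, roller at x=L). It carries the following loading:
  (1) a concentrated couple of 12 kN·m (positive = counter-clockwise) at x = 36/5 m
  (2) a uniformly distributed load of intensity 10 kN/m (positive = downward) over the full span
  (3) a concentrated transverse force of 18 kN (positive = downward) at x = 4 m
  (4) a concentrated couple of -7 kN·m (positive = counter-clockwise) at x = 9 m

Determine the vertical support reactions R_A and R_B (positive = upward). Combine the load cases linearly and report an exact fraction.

Load 1 — applied couple M₀=12 kN·m at a=36/5 m (b=L-a=24/5):
  R_A = M₀/L = 12/12 = 1 kN
  R_B = -M₀/L = -12/12 = -1 kN
Load 2 — uniform load w=10 kN/m over full span:
  R_A = wL/2 = 10·12/2 = 60 kN
  R_B = wL/2 = 10·12/2 = 60 kN
Load 3 — point force P=18 kN at a=4 m (b=L-a=8):
  R_A = Pb/L = 18·8/12 = 12 kN
  R_B = Pa/L = 18·4/12 = 6 kN
Load 4 — applied couple M₀=-7 kN·m at a=9 m (b=L-a=3):
  R_A = M₀/L = (-7)/12 = -7/12 kN
  R_B = -M₀/L = -(-7)/12 = 7/12 kN
Superposition: R_A = 869/12 kN, R_B = 787/12 kN

R_A = 869/12 kN, R_B = 787/12 kN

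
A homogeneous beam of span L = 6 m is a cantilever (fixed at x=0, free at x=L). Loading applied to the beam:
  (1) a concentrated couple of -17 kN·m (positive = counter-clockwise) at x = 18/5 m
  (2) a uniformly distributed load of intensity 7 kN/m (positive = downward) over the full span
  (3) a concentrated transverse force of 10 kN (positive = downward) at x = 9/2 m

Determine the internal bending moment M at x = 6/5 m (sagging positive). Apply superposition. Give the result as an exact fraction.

M(6/5) = -3266/25 kN·m

Load 1 — applied couple M₀=-17 kN·m at a=18/5 m (b=L-a=12/5):
  M_1 = M₀  [x≤a] = (-17) = -17 kN·m
Load 2 — uniform load w=7 kN/m over full span:
  M_2 = -w(L-x)²/2 = -7·(6-(6/5))²/2 = -2016/25 kN·m
Load 3 — point force P=10 kN at a=9/2 m (b=L-a=3/2):
  M_3 = -P(a-x)  [x≤a] = -10·((9/2)-(6/5)) = -33 kN·m
Superposition: M = Σ M_i = -3266/25 kN·m ≈ -130.640000 kN·m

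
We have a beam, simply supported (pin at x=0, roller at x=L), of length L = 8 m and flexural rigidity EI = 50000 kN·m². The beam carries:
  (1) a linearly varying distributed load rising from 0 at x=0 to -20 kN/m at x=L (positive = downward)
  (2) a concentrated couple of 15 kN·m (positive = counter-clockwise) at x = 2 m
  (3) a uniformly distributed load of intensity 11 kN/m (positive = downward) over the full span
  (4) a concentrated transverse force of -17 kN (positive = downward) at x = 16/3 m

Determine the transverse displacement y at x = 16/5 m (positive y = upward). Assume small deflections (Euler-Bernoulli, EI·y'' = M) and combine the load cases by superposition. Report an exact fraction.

y(16/5) = 15724051/6328125000 m

Load 1 — triangular load w₀=-20 kN/m (0→w₀ over full span):
  y_1 = -w₀x(7L⁴-10L²x²+3x⁴)/(360LEI) = -(-20)·(16/5)·(7·8⁴-10·8²·(16/5)²+3·(16/5)⁴)/(360·8·50000) = 292096/29296875 m
Load 2 — applied couple M₀=15 kN·m at a=2 m (b=L-a=6):
  y_2 = (M₀x³/(6L)-M₀(x-a)²/2+C₁x)/EI  [x>a] with C₁=M₀(3b²-L²)/(6L)=55/4 = (15·(16/5)³/(6·8)-15·((16/5)-2)²/2+(55/4)·(16/5))/50000 = 543/625000 m
Load 3 — uniform load w=11 kN/m over full span:
  y_3 = -wx(L³-2Lx²+x³)/(24EI) = -11·(16/5)·(8³-2·8·(16/5)²+(16/5)³)/(24·50000) = -21824/1953125 m
Load 4 — point force P=-17 kN at a=16/3 m (b=L-a=8/3):
  y_4 = -Pbx(L²-b²-x²)/(6LEI)  [x≤a] = -(-17)·(8/3)·(16/5)·(8²-(8/3)²-(16/5)²)/(6·8·50000) = 89216/31640625 m
Superposition: y = Σ y_i = 15724051/6328125000 m ≈ 0.002485 m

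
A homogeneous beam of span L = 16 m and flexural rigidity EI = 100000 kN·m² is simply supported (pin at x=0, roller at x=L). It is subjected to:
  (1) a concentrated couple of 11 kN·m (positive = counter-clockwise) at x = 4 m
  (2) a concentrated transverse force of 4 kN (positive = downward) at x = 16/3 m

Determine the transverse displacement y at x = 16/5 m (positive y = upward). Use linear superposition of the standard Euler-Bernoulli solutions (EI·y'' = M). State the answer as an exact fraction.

Load 1 — applied couple M₀=11 kN·m at a=4 m (b=L-a=12):
  y_1 = (M₀x³/(6L)+C₁x)/EI  [x≤a] with C₁=M₀(3b²-L²)/(6L)=121/6 = (11·(16/5)³/(6·16)+(121/6)·(16/5))/100000 = 1067/1562500 m
Load 2 — point force P=4 kN at a=16/3 m (b=L-a=32/3):
  y_2 = -Pbx(L²-b²-x²)/(6LEI)  [x≤a] = -4·(32/3)·(16/5)·(16²-(32/3)²-(16/5)²)/(6·16·100000) = -59392/31640625 m
Superposition: y = Σ y_i = -151141/126562500 m ≈ -0.001194 m

y(16/5) = -151141/126562500 m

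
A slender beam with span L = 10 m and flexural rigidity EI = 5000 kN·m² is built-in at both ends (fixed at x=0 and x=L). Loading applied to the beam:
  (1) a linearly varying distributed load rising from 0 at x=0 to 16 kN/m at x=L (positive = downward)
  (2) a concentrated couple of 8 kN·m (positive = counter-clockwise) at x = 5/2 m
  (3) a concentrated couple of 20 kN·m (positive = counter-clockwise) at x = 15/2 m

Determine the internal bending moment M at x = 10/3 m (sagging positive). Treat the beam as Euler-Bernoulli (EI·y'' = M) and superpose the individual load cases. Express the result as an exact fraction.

Load 1 — triangular load w₀=16 kN/m (0→w₀ over full span):
  M_1 = 3w₀Lx/20 - w₀L²/30 - w₀x³/(6L) = 3·16·10·(10/3)/20 - 16·10²/30 - 16·(10/3)³/(6·10) = 1360/81 kN·m
Load 2 — applied couple M₀=8 kN·m at a=5/2 m (b=L-a=15/2):
  M_2 = R_Ax - M_A - M₀  [x>a] with R_A=9/10, M_A=-3/2 = (9/10)·(10/3) - (-3/2) - 8 = -7/2 kN·m
Load 3 — applied couple M₀=20 kN·m at a=15/2 m (b=L-a=5/2):
  M_3 = R_Ax - M_A  [x≤a] with R_A=9/4, M_A=25/4 = (9/4)·(10/3) - (25/4) = 5/4 kN·m
Superposition: M = Σ M_i = 4711/324 kN·m ≈ 14.540123 kN·m

M(10/3) = 4711/324 kN·m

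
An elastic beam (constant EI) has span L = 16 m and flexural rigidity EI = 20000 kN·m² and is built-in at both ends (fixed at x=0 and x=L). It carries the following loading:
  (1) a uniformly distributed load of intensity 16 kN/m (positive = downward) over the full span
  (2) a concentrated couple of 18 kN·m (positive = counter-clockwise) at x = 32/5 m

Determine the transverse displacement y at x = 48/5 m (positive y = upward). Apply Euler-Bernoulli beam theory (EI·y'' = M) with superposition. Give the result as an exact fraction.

y(48/5) = -241152/1953125 m

Load 1 — uniform load w=16 kN/m over full span:
  y_1 = -wx²(L-x)²/(24EI) = -16·(48/5)²·(16-(48/5))²/(24·20000) = -49152/390625 m
Load 2 — applied couple M₀=18 kN·m at a=32/5 m (b=L-a=48/5):
  y_2 = (R_Ax³/6 - M_Ax²/2 - M₀(x-a)²/2)/EI  [x>a] with R_A=81/50, M_A=54/25 = ((81/50)·(48/5)³/6 - (54/25)·(48/5)²/2 - 18·((48/5)-(32/5))²/2)/20000 = 4608/1953125 m
Superposition: y = Σ y_i = -241152/1953125 m ≈ -0.123470 m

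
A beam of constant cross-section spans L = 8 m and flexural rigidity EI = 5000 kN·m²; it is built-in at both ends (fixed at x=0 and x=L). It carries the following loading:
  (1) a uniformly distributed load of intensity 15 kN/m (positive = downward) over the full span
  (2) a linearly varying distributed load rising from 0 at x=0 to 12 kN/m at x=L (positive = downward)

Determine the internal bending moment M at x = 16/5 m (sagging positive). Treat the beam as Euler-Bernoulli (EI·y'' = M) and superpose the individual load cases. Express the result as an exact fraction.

M(16/5) = 5936/125 kN·m

Load 1 — uniform load w=15 kN/m over full span:
  M_1 = wLx/2 - wL²/12 - wx²/2 = 15·8·(16/5)/2 - 15·8²/12 - 15·(16/5)²/2 = 176/5 kN·m
Load 2 — triangular load w₀=12 kN/m (0→w₀ over full span):
  M_2 = 3w₀Lx/20 - w₀L²/30 - w₀x³/(6L) = 3·12·8·(16/5)/20 - 12·8²/30 - 12·(16/5)³/(6·8) = 1536/125 kN·m
Superposition: M = Σ M_i = 5936/125 kN·m ≈ 47.488000 kN·m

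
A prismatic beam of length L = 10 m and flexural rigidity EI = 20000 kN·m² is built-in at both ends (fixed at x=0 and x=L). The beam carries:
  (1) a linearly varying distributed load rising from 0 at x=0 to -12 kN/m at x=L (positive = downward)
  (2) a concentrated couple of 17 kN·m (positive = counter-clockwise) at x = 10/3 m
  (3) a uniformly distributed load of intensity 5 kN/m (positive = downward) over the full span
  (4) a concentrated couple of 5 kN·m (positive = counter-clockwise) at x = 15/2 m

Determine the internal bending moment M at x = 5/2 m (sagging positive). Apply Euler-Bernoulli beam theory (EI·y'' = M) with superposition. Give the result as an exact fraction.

Load 1 — triangular load w₀=-12 kN/m (0→w₀ over full span):
  M_1 = 3w₀Lx/20 - w₀L²/30 - w₀x³/(6L) = 3·(-12)·10·(5/2)/20 - (-12)·10²/30 - (-12)·(5/2)³/(6·10) = -15/8 kN·m
Load 2 — applied couple M₀=17 kN·m at a=10/3 m (b=L-a=20/3):
  M_2 = R_Ax - M_A  [x≤a] with R_A=34/15, M_A=0 = (34/15)·(5/2) - 0 = 17/3 kN·m
Load 3 — uniform load w=5 kN/m over full span:
  M_3 = wLx/2 - wL²/12 - wx²/2 = 5·10·(5/2)/2 - 5·10²/12 - 5·(5/2)²/2 = 125/24 kN·m
Load 4 — applied couple M₀=5 kN·m at a=15/2 m (b=L-a=5/2):
  M_4 = R_Ax - M_A  [x≤a] with R_A=9/16, M_A=25/16 = (9/16)·(5/2) - (25/16) = -5/32 kN·m
Superposition: M = Σ M_i = 283/32 kN·m ≈ 8.843750 kN·m

M(5/2) = 283/32 kN·m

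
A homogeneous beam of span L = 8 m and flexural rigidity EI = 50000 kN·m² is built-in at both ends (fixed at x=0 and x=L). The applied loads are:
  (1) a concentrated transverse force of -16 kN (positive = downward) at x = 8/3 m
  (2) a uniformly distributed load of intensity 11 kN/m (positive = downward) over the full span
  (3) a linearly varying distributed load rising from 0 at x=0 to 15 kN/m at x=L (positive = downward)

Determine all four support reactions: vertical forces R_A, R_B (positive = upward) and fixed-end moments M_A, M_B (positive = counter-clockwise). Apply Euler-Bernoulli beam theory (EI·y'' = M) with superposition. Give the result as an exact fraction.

Load 1 — point force P=-16 kN at a=8/3 m (b=L-a=16/3):
  R_A = Pb²(3a+b)/L³ = (-16)·(16/3)²·(3·(8/3)+(16/3))/8³ = -320/27 kN
  M_A = Pab²/L² = (-16)·(8/3)·(16/3)²/8² = -512/27 kN·m
  R_B = Pa²(a+3b)/L³ = (-16)·(8/3)²·((8/3)+3·(16/3))/8³ = -112/27 kN
  M_B = -Pa²b/L² = -(-16)·(8/3)²·(16/3)/8² = 256/27 kN·m
Load 2 — uniform load w=11 kN/m over full span:
  R_A = wL/2 = 11·8/2 = 44 kN
  M_A = wL²/12 = 11·8²/12 = 176/3 kN·m
  R_B = wL/2 = 11·8/2 = 44 kN
  M_B = -wL²/12 = -11·8²/12 = -176/3 kN·m
Load 3 — triangular load w₀=15 kN/m (0→w₀ over full span):
  R_A = 3w₀L/20 = 3·15·8/20 = 18 kN
  M_A = w₀L²/30 = 15·8²/30 = 32 kN·m
  R_B = 7w₀L/20 = 7·15·8/20 = 42 kN
  M_B = -w₀L²/20 = -15·8²/20 = -48 kN·m
Superposition: R_A = 1354/27 kN, M_A = 1936/27 kN·m, R_B = 2210/27 kN, M_B = -2624/27 kN·m

R_A = 1354/27 kN, M_A = 1936/27 kN·m, R_B = 2210/27 kN, M_B = -2624/27 kN·m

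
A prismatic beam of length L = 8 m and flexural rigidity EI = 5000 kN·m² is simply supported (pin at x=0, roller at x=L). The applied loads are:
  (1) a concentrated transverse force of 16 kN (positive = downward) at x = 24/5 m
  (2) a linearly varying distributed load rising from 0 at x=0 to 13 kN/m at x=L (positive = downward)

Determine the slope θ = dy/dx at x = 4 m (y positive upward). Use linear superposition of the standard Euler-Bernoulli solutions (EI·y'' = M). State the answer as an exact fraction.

θ(4) = -4003/1406250 rad

Load 1 — point force P=16 kN at a=24/5 m (b=L-a=16/5):
  θ_1 = -Pb(L²-b²-3x²)/(6LEI)  [x≤a] = -16·(16/5)·(8²-(16/5)²-3·4²)/(6·8·5000) = -96/78125 rad
Load 2 — triangular load w₀=13 kN/m (0→w₀ over full span):
  θ_2 = -w₀(7L⁴-30L²x²+15x⁴)/(360LEI) = -13·(7·8⁴-30·8²·4²+15·4⁴)/(360·8·5000) = -91/56250 rad
Superposition: θ = Σ θ_i = -4003/1406250 rad ≈ -0.002847 rad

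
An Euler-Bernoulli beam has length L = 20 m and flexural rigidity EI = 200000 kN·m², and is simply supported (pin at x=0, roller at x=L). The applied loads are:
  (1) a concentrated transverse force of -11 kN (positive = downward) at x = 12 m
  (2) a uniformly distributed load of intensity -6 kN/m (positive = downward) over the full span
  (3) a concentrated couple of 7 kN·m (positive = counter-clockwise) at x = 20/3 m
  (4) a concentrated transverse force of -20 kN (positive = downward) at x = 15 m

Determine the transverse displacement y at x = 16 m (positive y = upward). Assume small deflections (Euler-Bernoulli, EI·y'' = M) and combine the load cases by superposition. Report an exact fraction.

Load 1 — point force P=-11 kN at a=12 m (b=L-a=8):
  y_1 = -Pa(L-x)(2Lx-a²-x²)/(6LEI)  [x>a] = -(-11)·12·(20-16)·(2·20·16-12²-16²)/(6·20·200000) = 33/6250 m
Load 2 — uniform load w=-6 kN/m over full span:
  y_2 = -wx(L³-2Lx²+x³)/(24EI) = -(-6)·16·(20³-2·20·16²+16³)/(24·200000) = 116/3125 m
Load 3 — applied couple M₀=7 kN·m at a=20/3 m (b=L-a=40/3):
  y_3 = (M₀x³/(6L)-M₀(x-a)²/2+C₁x)/EI  [x>a] with C₁=M₀(3b²-L²)/(6L)=70/9 = (7·16³/(6·20)-7·(16-(20/3))²/2+(70/9)·16)/200000 = 329/1125000 m
Load 4 — point force P=-20 kN at a=15 m (b=L-a=5):
  y_4 = -Pa(L-x)(2Lx-a²-x²)/(6LEI)  [x>a] = -(-20)·15·(20-16)·(2·20·16-15²-16²)/(6·20·200000) = 159/20000 m
Superposition: y = Σ y_i = 227891/4500000 m ≈ 0.050642 m

y(16) = 227891/4500000 m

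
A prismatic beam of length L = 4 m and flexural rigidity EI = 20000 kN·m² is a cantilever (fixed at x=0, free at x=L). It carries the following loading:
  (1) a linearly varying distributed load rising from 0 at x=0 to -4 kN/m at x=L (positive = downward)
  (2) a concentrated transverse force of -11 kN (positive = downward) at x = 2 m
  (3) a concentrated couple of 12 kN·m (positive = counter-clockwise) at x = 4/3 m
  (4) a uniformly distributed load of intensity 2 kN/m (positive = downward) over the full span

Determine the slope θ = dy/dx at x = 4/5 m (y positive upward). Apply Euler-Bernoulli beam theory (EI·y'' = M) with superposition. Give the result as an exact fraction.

θ(4/5) = 3257/2343750 rad

Load 1 — triangular load w₀=-4 kN/m (0→w₀ over full span):
  θ_1 = (w₀Lx²/4-w₀L²x/3-w₀x⁴/(24L))/EI = ((-4)·4·(4/5)²/4-(-4)·4²·(4/5)/3-(-4)·(4/5)⁴/(24·4))/20000 = 851/1171875 rad
Load 2 — point force P=-11 kN at a=2 m (b=L-a=2):
  θ_2 = -Px(2a-x)/(2EI)  [x≤a] = -(-11)·(4/5)·(2·2-(4/5))/(2·20000) = 11/15625 rad
Load 3 — applied couple M₀=12 kN·m at a=4/3 m (b=L-a=8/3):
  θ_3 = M₀x/EI  [x≤a] = 12·(4/5)/20000 = 3/6250 rad
Load 4 — uniform load w=2 kN/m over full span:
  θ_4 = -wx(x²-3Lx+3L²)/(6EI) = -2·(4/5)·((4/5)²-3·4·(4/5)+3·4²)/(6·20000) = -122/234375 rad
Superposition: θ = Σ θ_i = 3257/2343750 rad ≈ 0.001390 rad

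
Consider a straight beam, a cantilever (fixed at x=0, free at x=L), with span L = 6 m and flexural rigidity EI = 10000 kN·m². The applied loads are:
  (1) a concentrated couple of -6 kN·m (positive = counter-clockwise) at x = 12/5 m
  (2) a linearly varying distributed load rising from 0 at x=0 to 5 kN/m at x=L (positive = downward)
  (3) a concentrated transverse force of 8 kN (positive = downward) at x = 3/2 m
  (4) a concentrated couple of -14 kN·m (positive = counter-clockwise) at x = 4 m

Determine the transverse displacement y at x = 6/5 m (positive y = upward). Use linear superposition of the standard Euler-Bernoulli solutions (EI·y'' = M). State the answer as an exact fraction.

Load 1 — applied couple M₀=-6 kN·m at a=12/5 m (b=L-a=18/5):
  y_1 = M₀x²/(2EI)  [x≤a] = (-6)·(6/5)²/(2·10000) = -27/62500 m
Load 2 — triangular load w₀=5 kN/m (0→w₀ over full span):
  y_2 = (w₀Lx³/12-w₀L²x²/6-w₀x⁵/(120L))/EI = (5·6·(6/5)³/12-5·6²·(6/5)²/6-5·(6/5)⁵/(120·6))/10000 = -60777/15625000 m
Load 3 — point force P=8 kN at a=3/2 m (b=L-a=9/2):
  y_3 = -Px²(3a-x)/(6EI)  [x≤a] = -8·(6/5)²·(3·(3/2)-(6/5))/(6·10000) = -99/156250 m
Load 4 — applied couple M₀=-14 kN·m at a=4 m (b=L-a=2):
  y_4 = M₀x²/(2EI)  [x≤a] = (-14)·(6/5)²/(2·10000) = -63/62500 m
Superposition: y = Σ y_i = -93177/15625000 m ≈ -0.005963 m

y(6/5) = -93177/15625000 m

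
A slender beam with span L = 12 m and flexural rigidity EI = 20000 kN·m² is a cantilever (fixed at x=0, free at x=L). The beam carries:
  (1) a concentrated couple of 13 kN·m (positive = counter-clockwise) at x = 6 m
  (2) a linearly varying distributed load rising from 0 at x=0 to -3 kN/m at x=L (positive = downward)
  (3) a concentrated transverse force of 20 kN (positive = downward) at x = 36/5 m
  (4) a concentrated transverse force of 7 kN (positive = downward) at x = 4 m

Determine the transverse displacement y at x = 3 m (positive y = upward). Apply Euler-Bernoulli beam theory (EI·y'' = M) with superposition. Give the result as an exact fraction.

y(3) = -4239/3200000 m

Load 1 — applied couple M₀=13 kN·m at a=6 m (b=L-a=6):
  y_1 = M₀x²/(2EI)  [x≤a] = 13·3²/(2·20000) = 117/40000 m
Load 2 — triangular load w₀=-3 kN/m (0→w₀ over full span):
  y_2 = (w₀Lx³/12-w₀L²x²/6-w₀x⁵/(120L))/EI = ((-3)·12·3³/12-(-3)·12²·3²/6-(-3)·3⁵/(120·12))/20000 = 90801/3200000 m
Load 3 — point force P=20 kN at a=36/5 m (b=L-a=24/5):
  y_3 = -Px²(3a-x)/(6EI)  [x≤a] = -20·3²·(3·(36/5)-3)/(6·20000) = -279/10000 m
Load 4 — point force P=7 kN at a=4 m (b=L-a=8):
  y_4 = -Px²(3a-x)/(6EI)  [x≤a] = -7·3²·(3·4-3)/(6·20000) = -189/40000 m
Superposition: y = Σ y_i = -4239/3200000 m ≈ -0.001325 m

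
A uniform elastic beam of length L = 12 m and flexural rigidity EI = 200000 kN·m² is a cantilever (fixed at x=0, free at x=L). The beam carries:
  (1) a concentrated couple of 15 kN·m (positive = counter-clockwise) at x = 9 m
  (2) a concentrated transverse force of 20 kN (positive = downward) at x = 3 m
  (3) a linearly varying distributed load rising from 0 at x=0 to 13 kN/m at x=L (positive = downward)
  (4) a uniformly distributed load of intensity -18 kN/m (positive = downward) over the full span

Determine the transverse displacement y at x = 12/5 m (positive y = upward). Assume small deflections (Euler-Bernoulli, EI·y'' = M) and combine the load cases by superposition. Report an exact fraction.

y(12/5) = 3043071/390625000 m

Load 1 — applied couple M₀=15 kN·m at a=9 m (b=L-a=3):
  y_1 = M₀x²/(2EI)  [x≤a] = 15·(12/5)²/(2·200000) = 27/125000 m
Load 2 — point force P=20 kN at a=3 m (b=L-a=9):
  y_2 = -Px²(3a-x)/(6EI)  [x≤a] = -20·(12/5)²·(3·3-(12/5))/(6·200000) = -99/156250 m
Load 3 — triangular load w₀=13 kN/m (0→w₀ over full span):
  y_3 = (w₀Lx³/12-w₀L²x²/6-w₀x⁵/(120L))/EI = (13·12·(12/5)³/12-13·12²·(12/5)²/6-13·(12/5)⁵/(120·12))/200000 = -790101/97656250 m
Load 4 — uniform load w=-18 kN/m over full span:
  y_4 = -wx²(x²-4Lx+6L²)/(24EI) = -(-18)·(12/5)²·((12/5)²-4·12·(12/5)+6·12²)/(24·200000) = 31833/1953125 m
Superposition: y = Σ y_i = 3043071/390625000 m ≈ 0.007790 m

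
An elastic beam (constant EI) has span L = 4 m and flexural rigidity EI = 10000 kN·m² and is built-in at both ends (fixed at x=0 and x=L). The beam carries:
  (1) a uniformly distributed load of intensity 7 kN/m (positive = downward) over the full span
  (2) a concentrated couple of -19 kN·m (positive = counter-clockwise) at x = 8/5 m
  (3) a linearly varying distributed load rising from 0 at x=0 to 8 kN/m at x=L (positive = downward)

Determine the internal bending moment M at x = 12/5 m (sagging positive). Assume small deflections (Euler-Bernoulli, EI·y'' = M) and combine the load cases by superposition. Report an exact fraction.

Load 1 — uniform load w=7 kN/m over full span:
  M_1 = wLx/2 - wL²/12 - wx²/2 = 7·4·(12/5)/2 - 7·4²/12 - 7·(12/5)²/2 = 308/75 kN·m
Load 2 — applied couple M₀=-19 kN·m at a=8/5 m (b=L-a=12/5):
  M_2 = R_Ax - M_A - M₀  [x>a] with R_A=-171/25, M_A=-57/25 = (-171/25)·(12/5) - (-57/25) - (-19) = 608/125 kN·m
Load 3 — triangular load w₀=8 kN/m (0→w₀ over full span):
  M_3 = 3w₀Lx/20 - w₀L²/30 - w₀x³/(6L) = 3·8·4·(12/5)/20 - 8·4²/30 - 8·(12/5)³/(6·4) = 992/375 kN·m
Superposition: M = Σ M_i = 1452/125 kN·m ≈ 11.616000 kN·m

M(12/5) = 1452/125 kN·m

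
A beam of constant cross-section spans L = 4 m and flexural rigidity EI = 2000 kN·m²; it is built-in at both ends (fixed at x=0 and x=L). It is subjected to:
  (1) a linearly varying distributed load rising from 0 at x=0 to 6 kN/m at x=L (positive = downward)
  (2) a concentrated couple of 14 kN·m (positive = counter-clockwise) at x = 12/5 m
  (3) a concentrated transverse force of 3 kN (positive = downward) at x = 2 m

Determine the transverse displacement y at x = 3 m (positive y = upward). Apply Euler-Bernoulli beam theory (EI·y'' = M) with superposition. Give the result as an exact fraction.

y(3) = -139/160000 m

Load 1 — triangular load w₀=6 kN/m (0→w₀ over full span):
  y_1 = -w₀x²(L-x)²(x+2L)/(120LEI) = -6·3²·(4-3)²·(3+2·4)/(120·4·2000) = -99/160000 m
Load 2 — applied couple M₀=14 kN·m at a=12/5 m (b=L-a=8/5):
  y_2 = (R_Ax³/6 - M_Ax²/2 - M₀(x-a)²/2)/EI  [x>a] with R_A=126/25, M_A=112/25 = ((126/25)·3³/6 - (112/25)·3²/2 - 14·(3-(12/5))²/2)/2000 = 0 m
Load 3 — point force P=3 kN at a=2 m (b=L-a=2):
  y_3 = -Pa²(L-x)²(3bL-(3b+a)(L-x))/(6L³EI)  [x>a] = -3·2²·(4-3)²·(3·2·4-(3·2+2)·(4-3))/(6·4³·2000) = -1/4000 m
Superposition: y = Σ y_i = -139/160000 m ≈ -0.000869 m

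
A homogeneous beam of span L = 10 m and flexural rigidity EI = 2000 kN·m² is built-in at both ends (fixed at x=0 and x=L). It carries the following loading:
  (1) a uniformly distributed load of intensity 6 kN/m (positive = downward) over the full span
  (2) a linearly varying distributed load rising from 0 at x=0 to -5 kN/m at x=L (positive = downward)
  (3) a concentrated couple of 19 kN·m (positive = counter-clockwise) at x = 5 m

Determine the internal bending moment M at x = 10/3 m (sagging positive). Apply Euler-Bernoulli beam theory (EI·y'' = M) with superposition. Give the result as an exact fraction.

M(10/3) = 5239/324 kN·m

Load 1 — uniform load w=6 kN/m over full span:
  M_1 = wLx/2 - wL²/12 - wx²/2 = 6·10·(10/3)/2 - 6·10²/12 - 6·(10/3)²/2 = 50/3 kN·m
Load 2 — triangular load w₀=-5 kN/m (0→w₀ over full span):
  M_2 = 3w₀Lx/20 - w₀L²/30 - w₀x³/(6L) = 3·(-5)·10·(10/3)/20 - (-5)·10²/30 - (-5)·(10/3)³/(6·10) = -425/81 kN·m
Load 3 — applied couple M₀=19 kN·m at a=5 m (b=L-a=5):
  M_3 = R_Ax - M_A  [x≤a] with R_A=57/20, M_A=19/4 = (57/20)·(10/3) - (19/4) = 19/4 kN·m
Superposition: M = Σ M_i = 5239/324 kN·m ≈ 16.169753 kN·m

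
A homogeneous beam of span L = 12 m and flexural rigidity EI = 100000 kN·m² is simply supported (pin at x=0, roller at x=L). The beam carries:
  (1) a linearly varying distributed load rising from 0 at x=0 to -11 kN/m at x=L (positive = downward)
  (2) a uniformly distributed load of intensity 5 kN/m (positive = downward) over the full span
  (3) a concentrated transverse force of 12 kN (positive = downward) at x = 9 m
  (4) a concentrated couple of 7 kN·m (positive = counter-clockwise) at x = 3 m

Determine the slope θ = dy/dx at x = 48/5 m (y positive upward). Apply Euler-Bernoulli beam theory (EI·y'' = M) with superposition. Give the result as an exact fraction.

Load 1 — triangular load w₀=-11 kN/m (0→w₀ over full span):
  θ_1 = -w₀(7L⁴-30L²x²+15x⁴)/(360LEI) = -(-11)·(7·12⁴-30·12²·(48/5)²+15·(48/5)⁴)/(360·12·100000) = -24981/7812500 rad
Load 2 — uniform load w=5 kN/m over full span:
  θ_2 = -w(L³-6Lx²+4x³)/(24EI) = -5·(12³-6·12·(48/5)²+4·(48/5)³)/(24·100000) = 891/312500 rad
Load 3 — point force P=12 kN at a=9 m (b=L-a=3):
  θ_3 = -Pa(2L²-6Lx+3x²+a²)/(6LEI)  [x>a] = -12·9·(2·12²-6·12·(48/5)+3·(48/5)²+9²)/(6·12·100000) = 3429/5000000 rad
Load 4 — applied couple M₀=7 kN·m at a=3 m (b=L-a=9):
  θ_4 = (M₀x²/(2L)-M₀(x-a)+C₁)/EI  [x>a] with C₁=M₀(3b²-L²)/(6L)=77/8 = (7·(48/5)²/(2·12)-7·((48/5)-3)+(77/8))/100000 = -1939/20000000 rad
Superposition: θ = Σ θ_i = 121241/500000000 rad ≈ 0.000242 rad

θ(48/5) = 121241/500000000 rad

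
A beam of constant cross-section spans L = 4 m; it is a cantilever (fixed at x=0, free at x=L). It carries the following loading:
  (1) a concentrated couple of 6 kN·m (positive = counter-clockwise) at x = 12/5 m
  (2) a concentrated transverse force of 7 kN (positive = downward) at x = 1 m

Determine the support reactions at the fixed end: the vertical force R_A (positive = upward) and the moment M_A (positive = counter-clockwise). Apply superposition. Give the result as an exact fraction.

R_A = 7 kN, M_A = 1 kN·m

Load 1 — applied couple M₀=6 kN·m at a=12/5 m (b=L-a=8/5):
  R_A = 0 kN
  M_A = -M₀ = -6 kN·m
Load 2 — point force P=7 kN at a=1 m (b=L-a=3):
  R_A = P = 7 kN
  M_A = Pa = 7·1 = 7 kN·m
Superposition: R_A = 7 kN, M_A = 1 kN·m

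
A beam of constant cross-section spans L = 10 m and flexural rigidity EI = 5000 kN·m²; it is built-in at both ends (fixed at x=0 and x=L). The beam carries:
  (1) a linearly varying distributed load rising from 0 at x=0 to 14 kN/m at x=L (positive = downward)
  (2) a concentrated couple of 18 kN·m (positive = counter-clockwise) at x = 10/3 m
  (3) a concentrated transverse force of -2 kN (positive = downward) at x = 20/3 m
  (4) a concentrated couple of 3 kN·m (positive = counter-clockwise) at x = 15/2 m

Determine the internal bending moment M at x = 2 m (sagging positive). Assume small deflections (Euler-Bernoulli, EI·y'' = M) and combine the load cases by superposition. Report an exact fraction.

M(2) = -1117/720 kN·m

Load 1 — triangular load w₀=14 kN/m (0→w₀ over full span):
  M_1 = 3w₀Lx/20 - w₀L²/30 - w₀x³/(6L) = 3·14·10·2/20 - 14·10²/30 - 14·2³/(6·10) = -98/15 kN·m
Load 2 — applied couple M₀=18 kN·m at a=10/3 m (b=L-a=20/3):
  M_2 = R_Ax - M_A  [x≤a] with R_A=12/5, M_A=0 = (12/5)·2 - 0 = 24/5 kN·m
Load 3 — point force P=-2 kN at a=20/3 m (b=L-a=10/3):
  M_3 = Pb²(3a+b)x/L³ - Pab²/L²  [x≤a] = (-2)·(10/3)²·(3·(20/3)+(10/3))·2/10³ - (-2)·(20/3)·(10/3)²/10² = 4/9 kN·m
Load 4 — applied couple M₀=3 kN·m at a=15/2 m (b=L-a=5/2):
  M_4 = R_Ax - M_A  [x≤a] with R_A=27/80, M_A=15/16 = (27/80)·2 - (15/16) = -21/80 kN·m
Superposition: M = Σ M_i = -1117/720 kN·m ≈ -1.551389 kN·m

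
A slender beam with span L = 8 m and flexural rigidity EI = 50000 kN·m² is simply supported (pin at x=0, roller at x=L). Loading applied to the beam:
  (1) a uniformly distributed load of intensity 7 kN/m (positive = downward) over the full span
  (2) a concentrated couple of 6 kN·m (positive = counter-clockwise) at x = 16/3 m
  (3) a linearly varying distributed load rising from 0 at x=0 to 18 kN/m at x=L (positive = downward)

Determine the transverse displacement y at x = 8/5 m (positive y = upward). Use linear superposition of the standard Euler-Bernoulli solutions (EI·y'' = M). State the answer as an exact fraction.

Load 1 — uniform load w=7 kN/m over full span:
  y_1 = -wx(L³-2Lx²+x³)/(24EI) = -7·(8/5)·(8³-2·8·(8/5)²+(8/5)³)/(24·50000) = -25984/5859375 m
Load 2 — applied couple M₀=6 kN·m at a=16/3 m (b=L-a=8/3):
  y_2 = (M₀x³/(6L)+C₁x)/EI  [x≤a] with C₁=M₀(3b²-L²)/(6L)=-16/3 = (6·(8/5)³/(6·8)+(-16/3)·(8/5))/50000 = -188/1171875 m
Load 3 — triangular load w₀=18 kN/m (0→w₀ over full span):
  y_3 = -w₀x(7L⁴-10L²x²+3x⁴)/(360LEI) = -18·(8/5)·(7·8⁴-10·8²·(8/5)²+3·(8/5)⁴)/(360·8·50000) = -264192/48828125 m
Superposition: y = Σ y_i = -1465676/146484375 m ≈ -0.010006 m

y(8/5) = -1465676/146484375 m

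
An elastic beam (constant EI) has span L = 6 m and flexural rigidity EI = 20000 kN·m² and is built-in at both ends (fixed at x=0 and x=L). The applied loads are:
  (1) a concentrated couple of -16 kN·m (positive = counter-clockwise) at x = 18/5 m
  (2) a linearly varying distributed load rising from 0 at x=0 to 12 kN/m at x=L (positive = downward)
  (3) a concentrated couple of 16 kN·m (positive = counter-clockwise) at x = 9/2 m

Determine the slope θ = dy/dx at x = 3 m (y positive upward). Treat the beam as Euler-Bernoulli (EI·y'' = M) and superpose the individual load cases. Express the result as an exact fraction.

Load 1 — applied couple M₀=-16 kN·m at a=18/5 m (b=L-a=12/5):
  θ_1 = (R_Ax²/2 - M_Ax)/EI  [x≤a] with R_A=-96/25, M_A=-128/25 = ((-96/25)·3²/2 - (-128/25)·3)/20000 = -3/31250 rad
Load 2 — triangular load w₀=12 kN/m (0→w₀ over full span):
  θ_2 = -w₀(2x(L-x)(L-2x)(x+2L)+x²(L-x)²)/(120LEI) = -12·(2·3·(6-3)·(6-2·3)·(3+2·6)+3²·(6-3)²)/(120·6·20000) = -27/400000 rad
Load 3 — applied couple M₀=16 kN·m at a=9/2 m (b=L-a=3/2):
  θ_3 = (R_Ax²/2 - M_Ax)/EI  [x≤a] with R_A=3, M_A=5 = (3·3²/2 - 5·3)/20000 = -3/40000 rad
Superposition: θ = Σ θ_i = -477/2000000 rad ≈ -0.000238 rad

θ(3) = -477/2000000 rad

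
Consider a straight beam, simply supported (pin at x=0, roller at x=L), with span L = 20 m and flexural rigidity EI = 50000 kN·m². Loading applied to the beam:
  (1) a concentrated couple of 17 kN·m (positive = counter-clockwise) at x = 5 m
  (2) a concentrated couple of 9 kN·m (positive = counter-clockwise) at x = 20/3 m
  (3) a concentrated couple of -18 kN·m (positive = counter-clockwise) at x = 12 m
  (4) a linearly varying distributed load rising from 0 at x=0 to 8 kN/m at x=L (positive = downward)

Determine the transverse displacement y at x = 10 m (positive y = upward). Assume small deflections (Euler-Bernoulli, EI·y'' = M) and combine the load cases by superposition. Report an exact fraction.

y(10) = -92731/600000 m

Load 1 — applied couple M₀=17 kN·m at a=5 m (b=L-a=15):
  y_1 = (M₀x³/(6L)-M₀(x-a)²/2+C₁x)/EI  [x>a] with C₁=M₀(3b²-L²)/(6L)=935/24 = (17·10³/(6·20)-17·(10-5)²/2+(935/24)·10)/50000 = 51/8000 m
Load 2 — applied couple M₀=9 kN·m at a=20/3 m (b=L-a=40/3):
  y_2 = (M₀x³/(6L)-M₀(x-a)²/2+C₁x)/EI  [x>a] with C₁=M₀(3b²-L²)/(6L)=10 = (9·10³/(6·20)-9·(10-(20/3))²/2+10·10)/50000 = 1/400 m
Load 3 — applied couple M₀=-18 kN·m at a=12 m (b=L-a=8):
  y_3 = (M₀x³/(6L)+C₁x)/EI  [x≤a] with C₁=M₀(3b²-L²)/(6L)=156/5 = ((-18)·10³/(6·20)+(156/5)·10)/50000 = 81/25000 m
Load 4 — triangular load w₀=8 kN/m (0→w₀ over full span):
  y_4 = -w₀x(7L⁴-10L²x²+3x⁴)/(360LEI) = -8·10·(7·20⁴-10·20²·10²+3·10⁴)/(360·20·50000) = -1/6 m
Superposition: y = Σ y_i = -92731/600000 m ≈ -0.154552 m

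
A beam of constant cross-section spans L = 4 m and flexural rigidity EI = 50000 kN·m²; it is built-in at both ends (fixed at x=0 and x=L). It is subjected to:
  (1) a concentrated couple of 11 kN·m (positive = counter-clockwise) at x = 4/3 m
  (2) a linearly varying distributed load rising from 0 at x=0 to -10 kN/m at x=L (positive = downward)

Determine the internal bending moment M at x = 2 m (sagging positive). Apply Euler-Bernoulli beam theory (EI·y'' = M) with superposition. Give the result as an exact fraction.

Load 1 — applied couple M₀=11 kN·m at a=4/3 m (b=L-a=8/3):
  M_1 = R_Ax - M_A - M₀  [x>a] with R_A=11/3, M_A=0 = (11/3)·2 - 0 - 11 = -11/3 kN·m
Load 2 — triangular load w₀=-10 kN/m (0→w₀ over full span):
  M_2 = 3w₀Lx/20 - w₀L²/30 - w₀x³/(6L) = 3·(-10)·4·2/20 - (-10)·4²/30 - (-10)·2³/(6·4) = -10/3 kN·m
Superposition: M = Σ M_i = -7 kN·m ≈ -7.000000 kN·m

M(2) = -7 kN·m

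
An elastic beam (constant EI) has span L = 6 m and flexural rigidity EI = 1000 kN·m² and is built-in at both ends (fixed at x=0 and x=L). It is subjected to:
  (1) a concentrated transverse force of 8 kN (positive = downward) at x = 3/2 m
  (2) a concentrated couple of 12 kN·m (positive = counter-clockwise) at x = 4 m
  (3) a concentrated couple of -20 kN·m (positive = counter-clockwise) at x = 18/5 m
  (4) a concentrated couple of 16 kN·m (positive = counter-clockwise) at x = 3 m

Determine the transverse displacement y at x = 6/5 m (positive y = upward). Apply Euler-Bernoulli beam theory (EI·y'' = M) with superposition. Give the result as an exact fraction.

Load 1 — point force P=8 kN at a=3/2 m (b=L-a=9/2):
  y_1 = -Pb²x²(3aL-(3a+b)x)/(6L³EI)  [x≤a] = -8·(9/2)²·(6/5)²·(3·(3/2)·6-(3·(3/2)+(9/2))·(6/5))/(6·6³·1000) = -729/250000 m
Load 2 — applied couple M₀=12 kN·m at a=4 m (b=L-a=2):
  y_2 = (R_Ax³/6 - M_Ax²/2)/EI  [x≤a] with R_A=8/3, M_A=4 = ((8/3)·(6/5)³/6 - 4·(6/5)²/2)/1000 = -33/15625 m
Load 3 — applied couple M₀=-20 kN·m at a=18/5 m (b=L-a=12/5):
  y_3 = (R_Ax³/6 - M_Ax²/2)/EI  [x≤a] with R_A=-24/5, M_A=-32/5 = ((-24/5)·(6/5)³/6 - (-32/5)·(6/5)²/2)/1000 = 252/78125 m
Load 4 — applied couple M₀=16 kN·m at a=3 m (b=L-a=3):
  y_4 = (R_Ax³/6 - M_Ax²/2)/EI  [x≤a] with R_A=4, M_A=4 = (4·(6/5)³/6 - 4·(6/5)²/2)/1000 = -27/15625 m
Superposition: y = Σ y_i = -4413/1250000 m ≈ -0.003530 m

y(6/5) = -4413/1250000 m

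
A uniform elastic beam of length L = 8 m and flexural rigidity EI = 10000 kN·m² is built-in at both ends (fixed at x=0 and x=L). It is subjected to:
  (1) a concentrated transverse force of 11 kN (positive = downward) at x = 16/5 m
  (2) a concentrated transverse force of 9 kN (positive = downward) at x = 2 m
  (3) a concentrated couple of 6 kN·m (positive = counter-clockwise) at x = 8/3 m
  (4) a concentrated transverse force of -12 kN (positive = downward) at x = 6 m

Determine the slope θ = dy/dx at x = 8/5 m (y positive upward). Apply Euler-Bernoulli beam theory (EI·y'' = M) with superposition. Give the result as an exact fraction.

θ(8/5) = -18049/15625000 rad

Load 1 — point force P=11 kN at a=16/5 m (b=L-a=24/5):
  θ_1 = -Pb²x(2aL-(3a+b)x)/(2L³EI)  [x≤a] = -11·(24/5)²·(8/5)·(2·(16/5)·8-(3·(16/5)+(24/5))·(8/5))/(2·8³·10000) = -2178/1953125 rad
Load 2 — point force P=9 kN at a=2 m (b=L-a=6):
  θ_2 = -Pb²x(2aL-(3a+b)x)/(2L³EI)  [x≤a] = -9·6²·(8/5)·(2·2·8-(3·2+6)·(8/5))/(2·8³·10000) = -81/125000 rad
Load 3 — applied couple M₀=6 kN·m at a=8/3 m (b=L-a=16/3):
  θ_3 = (R_Ax²/2 - M_Ax)/EI  [x≤a] with R_A=1, M_A=0 = (1·(8/5)²/2 - 0·(8/5))/10000 = 2/15625 rad
Load 4 — point force P=-12 kN at a=6 m (b=L-a=2):
  θ_4 = -Pb²x(2aL-(3a+b)x)/(2L³EI)  [x≤a] = -(-12)·2²·(8/5)·(2·6·8-(3·6+2)·(8/5))/(2·8³·10000) = 3/6250 rad
Superposition: θ = Σ θ_i = -18049/15625000 rad ≈ -0.001155 rad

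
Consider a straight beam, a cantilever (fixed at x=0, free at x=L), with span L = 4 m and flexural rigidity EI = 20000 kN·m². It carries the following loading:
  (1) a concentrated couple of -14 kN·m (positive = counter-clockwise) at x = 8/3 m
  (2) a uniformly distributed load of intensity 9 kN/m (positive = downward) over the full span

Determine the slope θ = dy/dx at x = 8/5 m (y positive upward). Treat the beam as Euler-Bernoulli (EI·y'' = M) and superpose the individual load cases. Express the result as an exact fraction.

θ(8/5) = -763/156250 rad

Load 1 — applied couple M₀=-14 kN·m at a=8/3 m (b=L-a=4/3):
  θ_1 = M₀x/EI  [x≤a] = (-14)·(8/5)/20000 = -7/6250 rad
Load 2 — uniform load w=9 kN/m over full span:
  θ_2 = -wx(x²-3Lx+3L²)/(6EI) = -9·(8/5)·((8/5)²-3·4·(8/5)+3·4²)/(6·20000) = -294/78125 rad
Superposition: θ = Σ θ_i = -763/156250 rad ≈ -0.004883 rad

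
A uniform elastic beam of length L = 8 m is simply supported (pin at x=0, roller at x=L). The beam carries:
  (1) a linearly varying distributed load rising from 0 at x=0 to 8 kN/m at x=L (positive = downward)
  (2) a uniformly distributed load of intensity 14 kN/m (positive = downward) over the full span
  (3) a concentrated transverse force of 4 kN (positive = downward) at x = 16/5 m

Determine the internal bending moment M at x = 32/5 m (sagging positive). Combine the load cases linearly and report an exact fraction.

M(32/5) = 12352/125 kN·m

Load 1 — triangular load w₀=8 kN/m (0→w₀ over full span):
  M_1 = w₀Lx/6 - w₀x³/(6L) = 8·8·(32/5)/6 - 8·(32/5)³/(6·8) = 3072/125 kN·m
Load 2 — uniform load w=14 kN/m over full span:
  M_2 = wx(L-x)/2 = 14·(32/5)·(8-(32/5))/2 = 1792/25 kN·m
Load 3 — point force P=4 kN at a=16/5 m (b=L-a=24/5):
  M_3 = Pa(L-x)/L  [x>a] = 4·(16/5)·(8-(32/5))/8 = 64/25 kN·m
Superposition: M = Σ M_i = 12352/125 kN·m ≈ 98.816000 kN·m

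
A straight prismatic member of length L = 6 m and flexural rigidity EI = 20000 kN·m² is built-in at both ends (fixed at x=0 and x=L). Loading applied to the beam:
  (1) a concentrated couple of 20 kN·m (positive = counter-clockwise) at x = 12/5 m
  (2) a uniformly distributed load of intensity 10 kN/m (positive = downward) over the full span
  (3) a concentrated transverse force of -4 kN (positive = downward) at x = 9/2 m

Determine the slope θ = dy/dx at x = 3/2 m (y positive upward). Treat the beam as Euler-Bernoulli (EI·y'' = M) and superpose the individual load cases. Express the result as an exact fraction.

θ(3/2) = -4509/6400000 rad

Load 1 — applied couple M₀=20 kN·m at a=12/5 m (b=L-a=18/5):
  θ_1 = (R_Ax²/2 - M_Ax)/EI  [x≤a] with R_A=24/5, M_A=12/5 = ((24/5)·(3/2)²/2 - (12/5)·(3/2))/20000 = 9/100000 rad
Load 2 — uniform load w=10 kN/m over full span:
  θ_2 = -wx(L-x)(L-2x)/(12EI) = -10·(3/2)·(6-(3/2))·(6-2·(3/2))/(12·20000) = -27/32000 rad
Load 3 — point force P=-4 kN at a=9/2 m (b=L-a=3/2):
  θ_3 = -Pb²x(2aL-(3a+b)x)/(2L³EI)  [x≤a] = -(-4)·(3/2)²·(3/2)·(2·(9/2)·6-(3·(9/2)+(3/2))·(3/2))/(2·6³·20000) = 63/1280000 rad
Superposition: θ = Σ θ_i = -4509/6400000 rad ≈ -0.000705 rad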